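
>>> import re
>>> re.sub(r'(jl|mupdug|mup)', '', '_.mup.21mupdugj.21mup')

Alternation tries branches left to right and keeps the first one that lets the overall match succeed at that position.
Matches: at [2:5] → 'mup'; at [8:14] → 'mupdug'; at [18:21] → 'mup'.
Each match is replaced by ''.

'_..21j.21'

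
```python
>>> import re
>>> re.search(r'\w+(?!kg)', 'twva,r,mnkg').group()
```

'twva'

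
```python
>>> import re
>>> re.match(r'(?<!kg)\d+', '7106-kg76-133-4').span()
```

(0, 4)

With `match`, the pattern is implicitly anchored at the beginning.
The match spans [0:4] → '7106'.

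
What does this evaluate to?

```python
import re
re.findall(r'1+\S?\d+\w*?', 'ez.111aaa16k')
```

['111', '16']

This matches one or more of a literal '1', then optionally a non-whitespace character; then one or more of a digit, then zero or more of a word character (lazy).
Lazy quantifiers expand one character at a time until the remainder of the pattern can match.
Matches: at [3:6] → '111'; at [9:11] → '16'.
`findall` yields the raw match text (2 of them) because the pattern has no groups.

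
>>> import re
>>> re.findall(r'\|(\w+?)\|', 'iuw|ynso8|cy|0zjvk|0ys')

['ynso8', '0zjvk']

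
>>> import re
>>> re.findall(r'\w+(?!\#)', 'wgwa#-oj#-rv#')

['wgw', 'o', 'r']

A negative assertion filters positions out without eating any characters.
No capturing groups, so `findall` returns the 3 full match strings.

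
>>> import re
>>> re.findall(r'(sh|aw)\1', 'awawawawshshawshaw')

The backreference `\1` re-matches whatever the first group consumed, character for character.
Matches: at [0:4] match 'awaw', group 1 = 'aw'; at [4:8] match 'awaw', group 1 = 'aw'; at [8:12] match 'shsh', group 1 = 'sh'.
`findall` collects group 1 from each match (3 total).

['aw', 'aw', 'sh']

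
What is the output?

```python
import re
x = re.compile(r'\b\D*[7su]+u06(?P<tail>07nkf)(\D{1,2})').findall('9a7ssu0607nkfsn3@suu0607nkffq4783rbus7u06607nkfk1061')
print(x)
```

`findall` packs the 2 group values into a tuple for every match.

[('07nkf', 'fq')]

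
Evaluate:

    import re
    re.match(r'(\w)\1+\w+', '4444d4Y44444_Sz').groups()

A backreference is literal: `\1` must see the identical characters the first group matched.
With `match`, the pattern is implicitly anchored at the beginning.
The match spans [0:15] → '4444d4Y44444_Sz'.
Captured: group 1 = '4'.

('4',)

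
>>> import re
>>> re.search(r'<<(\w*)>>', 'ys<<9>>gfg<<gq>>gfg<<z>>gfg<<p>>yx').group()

The match spans [2:7] → '<<9>>'.

'<<9>>'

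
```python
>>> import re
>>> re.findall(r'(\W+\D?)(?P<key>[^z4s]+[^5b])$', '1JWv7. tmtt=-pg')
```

The pattern matches one or more of a non-word character, then optionally a non-digit (captured); then one or more of any character except [z4s], then any character except [5b] (captured as 'key'); then anchored at the end.
Matches: at [5:15] match '. tmtt=-pg', groups = ('. t', 'mtt=-pg').
`findall` packs the 2 group values into a tuple for every match.

[('. t', 'mtt=-pg')]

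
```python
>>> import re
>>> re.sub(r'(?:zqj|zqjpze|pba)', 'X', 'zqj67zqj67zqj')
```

'X67X67X'

Matches: at [0:3] → 'zqj'; at [5:8] → 'zqj'; at [10:13] → 'zqj'.
Every occurrence is swapped for 'X'.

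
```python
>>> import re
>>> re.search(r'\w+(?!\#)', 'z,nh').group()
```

The negative lookaround is zero-width — it rules out positions where the adjacent text would match, without consuming anything.
The match spans [0:1] → 'z'.

'z'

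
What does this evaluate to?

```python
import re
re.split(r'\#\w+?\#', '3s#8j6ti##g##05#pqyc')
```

['3s', '', '', 'pqyc']

Matches to split on: at [2:9] → '#8j6ti#'; at [9:12] → '#g#'; at [12:16] → '#05#'.
`split` removes every match and returns the 4 fragments in between.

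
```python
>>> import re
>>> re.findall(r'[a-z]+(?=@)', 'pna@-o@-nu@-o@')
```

The `(?=…)`/`(?<=…)` assertion just peeks at neighbouring text; it doesn't advance the match position.
Since nothing is captured, `findall` lists the 4 matched substrings directly.

['pna', 'o', 'nu', 'o']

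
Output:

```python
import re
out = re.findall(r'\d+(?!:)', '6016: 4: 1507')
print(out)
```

['601', '1507']

The negative lookaround is zero-width — it rules out positions where the adjacent text would match, without consuming anything.
Scanning left to right: at [0:3] → '601'; at [9:13] → '1507'.
Since nothing is captured, `findall` lists the 2 matched substrings directly.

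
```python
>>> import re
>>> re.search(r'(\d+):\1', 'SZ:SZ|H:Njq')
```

None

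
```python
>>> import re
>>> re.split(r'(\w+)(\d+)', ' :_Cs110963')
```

Because the pattern has a capturing group, `split` also inserts each captured text between the pieces.

[' :', '_Cs11096', '3', '']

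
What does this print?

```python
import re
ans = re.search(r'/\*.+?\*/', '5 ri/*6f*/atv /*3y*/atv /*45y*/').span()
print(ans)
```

(4, 10)

The `?` after the quantifier makes it lazy — it takes as little as possible before letting the rest of the pattern try.
Unlike `match`, `search` isn't anchored — it looks for the pattern anywhere in the string.
The match spans [4:10] → '/*6f*/'.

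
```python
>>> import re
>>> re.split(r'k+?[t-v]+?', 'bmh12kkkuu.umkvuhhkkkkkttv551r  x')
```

['bmh12', 'u.um', 'uhh', 'tv551r  x']

This matches one or more of a literal 'k' (lazy); then one or more of a character in [t-v] (lazy).
The `?` after the quantifier makes it lazy — it takes as little as possible before letting the rest of the pattern try.
Matches to split on: at [5:9] → 'kkku'; at [13:15] → 'kv'; at [18:24] → 'kkkkkt'.
`split` removes every match and returns the 4 fragments in between.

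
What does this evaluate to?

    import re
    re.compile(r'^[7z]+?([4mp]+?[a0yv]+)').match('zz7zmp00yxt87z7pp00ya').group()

'zz7zmp00y'

`match` is anchored at position 0; if the pattern doesn't fit there, it returns None.
The match spans [0:9] → 'zz7zmp00y'.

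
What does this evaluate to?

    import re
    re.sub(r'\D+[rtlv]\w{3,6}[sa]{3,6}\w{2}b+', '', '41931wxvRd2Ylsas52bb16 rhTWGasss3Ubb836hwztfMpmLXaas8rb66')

`sub` substitutes '' at each match site.

'419311683666'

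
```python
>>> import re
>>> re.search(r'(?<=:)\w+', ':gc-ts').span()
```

(1, 3)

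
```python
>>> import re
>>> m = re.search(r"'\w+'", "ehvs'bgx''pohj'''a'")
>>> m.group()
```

"'bgx'"

`search` walks the string left to right and returns the first match it finds.
The match spans [4:9] → "'bgx'".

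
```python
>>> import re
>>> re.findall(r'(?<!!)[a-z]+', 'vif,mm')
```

['vif', 'mm']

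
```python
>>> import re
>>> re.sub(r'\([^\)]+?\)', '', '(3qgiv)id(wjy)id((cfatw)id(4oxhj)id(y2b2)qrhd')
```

'ididididqrhd'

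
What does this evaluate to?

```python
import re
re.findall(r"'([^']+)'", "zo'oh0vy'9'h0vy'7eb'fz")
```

['oh0vy', 'h0vy']

One capturing group, so `findall` returns just the captured substring from each match — 2 in all.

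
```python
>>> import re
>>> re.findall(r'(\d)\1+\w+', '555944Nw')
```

After group 1 captures some text, `\1` only succeeds where that same text appears again.
Scanning left to right: at [0:8] match '555944Nw', group 1 = '5'.
One capturing group, so `findall` returns just the captured substring from the one match — 1 in all.

['5']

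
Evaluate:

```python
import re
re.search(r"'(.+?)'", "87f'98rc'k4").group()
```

Unlike `match`, `search` isn't anchored — it looks for the pattern anywhere in the string.
The match spans [3:9] → "'98rc'".
Captured: group 1 = '98rc'.

"'98rc'"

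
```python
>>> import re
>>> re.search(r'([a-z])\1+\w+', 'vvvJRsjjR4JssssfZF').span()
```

`\1` has to match the exact text group 1 already captured.
`search` walks the string left to right and returns the first match it finds.
The match spans [0:18] → 'vvvJRsjjR4JssssfZF'.
Captured: group 1 = 'v'.

(0, 18)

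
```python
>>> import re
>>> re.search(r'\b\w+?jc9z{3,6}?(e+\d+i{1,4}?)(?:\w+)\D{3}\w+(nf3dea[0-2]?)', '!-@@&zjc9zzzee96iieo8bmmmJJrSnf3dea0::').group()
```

Pattern: a word boundary (`\b`, zero-width); then one or more of a word character (lazy), then the literal 'jc9', then 3 to 6 of the literal 'z' (lazy); then one or more of the literal 'e', then one or more of a digit, then 1 to 4 of a literal 'i' (lazy) (captured); then one or more of a word character (non-capturing group); then exactly 3 of a non-digit, then one or more of a word character; then the literal 'nf3', then the literal 'dea', then optionally a character in [0-2] (captured).
The match spans [5:36] → 'zjc9zzzee96iieo8bmmmJJrSnf3dea0'.

'zjc9zzzee96iieo8bmmmJJrSnf3dea0'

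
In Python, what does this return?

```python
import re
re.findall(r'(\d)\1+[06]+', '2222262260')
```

The backreference `\1` re-matches whatever the first group consumed, character for character.
Scanning left to right: at [0:6] match '222226', group 1 = '2'; at [6:10] match '2260', group 1 = '2'.
With a single group, `findall` returns only what that group captured — 2 items.

['2', '2']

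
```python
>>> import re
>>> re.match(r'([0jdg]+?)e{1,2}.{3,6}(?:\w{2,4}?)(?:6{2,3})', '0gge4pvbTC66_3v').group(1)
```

'0gg'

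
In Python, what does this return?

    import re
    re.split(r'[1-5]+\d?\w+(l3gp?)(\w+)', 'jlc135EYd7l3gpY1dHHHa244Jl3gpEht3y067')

['jlc', 'l3gp', 'Eht3y067', '']

The pattern matches one or more of a character in [1-5], then optionally a digit, then one or more of a word character; then the literal 'l3g', then optionally a literal 'p' (captured); then one or more of a word character (captured).
Matches to split on: at [3:37] → '135EYd7l3gpY1dHHHa244Jl3gpEht3y067'.
The group in the pattern means `split` returns the separators' captures alongside the pieces.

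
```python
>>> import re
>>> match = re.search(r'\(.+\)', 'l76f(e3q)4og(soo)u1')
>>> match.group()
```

The match spans [4:17] → '(e3q)4og(soo)'.

'(e3q)4og(soo)'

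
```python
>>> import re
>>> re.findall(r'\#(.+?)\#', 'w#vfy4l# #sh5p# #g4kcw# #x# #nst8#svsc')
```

['vfy4l', 'sh5p', 'g4kcw', 'x', 'nst8']

One capturing group, so `findall` returns just the captured substring from each match — 5 in all.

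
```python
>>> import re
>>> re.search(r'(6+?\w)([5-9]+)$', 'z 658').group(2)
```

Pattern: one or more of the literal '6' (lazy), then a word character (captured); then one or more of a character in [5-9] (captured); then anchored at the end.
`re.search` tries every starting position until one works.
The match spans [2:5] → '658'.
Captured: group 1 = '65', group 2 = '8'.

'8'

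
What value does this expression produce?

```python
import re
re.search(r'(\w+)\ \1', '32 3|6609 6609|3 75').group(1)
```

The backreference `\1` re-matches whatever the first group consumed, character for character.
`re.search` tries every starting position until one works.
The match spans [5:14] → '6609 6609'.
Captured: group 1 = '6609'.

'6609'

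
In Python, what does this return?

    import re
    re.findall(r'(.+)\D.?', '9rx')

This matches one or more of any character (captured); then a non-digit, then optionally any character.
Scanning left to right: at [0:3] match '9rx', group 1 = '9r'.
`findall` collects group 1 from the one match (1 total).

['9r']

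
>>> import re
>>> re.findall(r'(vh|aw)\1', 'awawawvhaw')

The backreference `\1` re-matches whatever the first group consumed, character for character.
Scanning left to right: at [0:4] match 'awaw', group 1 = 'aw'.
One capturing group, so `findall` returns just the captured substring from the one match — 1 in all.

['aw']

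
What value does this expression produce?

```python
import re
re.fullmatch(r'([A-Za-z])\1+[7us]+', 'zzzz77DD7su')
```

`re.fullmatch` is like wrapping the pattern in `^…$` (in single-line mode).
Here the pattern can't cover the whole string, so the call returns None.

None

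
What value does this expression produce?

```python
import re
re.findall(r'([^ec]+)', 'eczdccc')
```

['zd']

This matches one or more of any character except [ec] (captured).
With a single group, `findall` returns only what that group captured — 1 item.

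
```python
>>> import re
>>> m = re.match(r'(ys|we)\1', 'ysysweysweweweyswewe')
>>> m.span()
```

(0, 4)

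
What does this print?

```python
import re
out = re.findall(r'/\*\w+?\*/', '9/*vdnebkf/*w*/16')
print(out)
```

No capturing groups, so `findall` returns the 1 full match string.

['/*w*/']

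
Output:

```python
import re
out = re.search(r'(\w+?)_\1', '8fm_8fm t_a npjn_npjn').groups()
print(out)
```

After group 1 captures some text, `\1` only succeeds where that same text appears again.
`re.search` tries every starting position until one works.
The match spans [0:7] → '8fm_8fm'.
Captured: group 1 = '8fm'.

('8fm',)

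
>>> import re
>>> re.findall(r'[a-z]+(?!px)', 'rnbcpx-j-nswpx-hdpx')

['rnbcpx', 'j', 'nswpx', 'hdpx']

`(?!…)`/`(?<!…)` only lets a position through if the neighbouring text does NOT match; no characters are consumed.
Walking the string: at [0:6] → 'rnbcpx'; at [7:8] → 'j'; at [9:14] → 'nswpx'; at [15:19] → 'hdpx'.
`findall` yields the raw match text (4 of them) because the pattern has no groups.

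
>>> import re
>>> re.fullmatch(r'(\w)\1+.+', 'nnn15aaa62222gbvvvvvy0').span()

(0, 22)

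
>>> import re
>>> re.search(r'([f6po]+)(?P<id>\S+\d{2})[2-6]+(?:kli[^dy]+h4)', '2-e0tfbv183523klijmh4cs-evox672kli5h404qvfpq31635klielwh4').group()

'fbv183523klijmh4cs-evox672kli5h404qvfpq31635klielwh4'

Pattern: one or more of one of [f6po] (captured); then one or more of a non-whitespace character, then exactly 2 of a digit (captured as 'id'); then one or more of a character in [2-6]; then the literal 'kli', then one or more of any character except [dy], then the literal 'h4' (non-capturing group).
The match spans [5:57] → 'fbv183523klijmh4cs-evox672kli5h404qvfpq31635klielwh4'.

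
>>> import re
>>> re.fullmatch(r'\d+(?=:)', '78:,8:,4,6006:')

The positive lookaround only admits positions where the adjacent text matches; those characters stay outside the span.
`re.fullmatch` is like wrapping the pattern in `^…$` (in single-line mode).
Here the pattern can't cover the whole string, so the call returns None.

None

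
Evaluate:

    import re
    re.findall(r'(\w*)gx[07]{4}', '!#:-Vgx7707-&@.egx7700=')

['V', 'e']

The pattern matches zero or more of a word character (captured); then the literal 'gx', then exactly 4 of one of [07].
Matches: at [4:11] match 'Vgx7707', group 1 = 'V'; at [15:22] match 'egx7700', group 1 = 'e'.
One capturing group, so `findall` returns just the captured substring from each match — 2 in all.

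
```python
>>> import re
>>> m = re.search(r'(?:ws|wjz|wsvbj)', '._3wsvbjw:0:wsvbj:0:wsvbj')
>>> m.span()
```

Alternation tries branches left to right and keeps the first one that lets the overall match succeed at that position.
`re.search` tries every starting position until one works.
The match spans [3:5] → 'ws'.

(3, 5)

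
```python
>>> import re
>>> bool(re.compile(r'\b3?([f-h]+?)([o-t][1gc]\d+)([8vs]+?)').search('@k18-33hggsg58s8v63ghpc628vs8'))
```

False

Pattern: a word boundary (`\b`, zero-width); then optionally a literal '3'; then one or more of a character in [f-h] (lazy) (captured); then a character in [o-t], then one of [1gc], then one or more of a digit (captured); then one or more of one of [8vs] (lazy) (captured).
`search` walks the string left to right and returns the first match it finds.
Here nothing in the string fits, so the call returns None, and `bool(None)` is False.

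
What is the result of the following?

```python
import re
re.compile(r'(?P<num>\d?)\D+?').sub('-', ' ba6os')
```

Pattern: optionally a digit (captured as 'num'); then one or more of a non-digit (lazy).
Matches: at [0:1] → ' '; at [1:2] → 'b'; at [2:3] → 'a'; at [3:5] → '6o'; at [5:6] → 's'.
`sub` substitutes '-' at each match site.

'-----'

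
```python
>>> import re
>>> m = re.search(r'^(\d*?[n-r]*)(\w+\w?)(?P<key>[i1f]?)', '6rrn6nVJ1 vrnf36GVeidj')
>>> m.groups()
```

The match spans [0:9] → '6rrn6nVJ1'.
Captured: group 1 = '', group 2 = '6rrn6nVJ1', group 3 = ''.

('', '6rrn6nVJ1', '')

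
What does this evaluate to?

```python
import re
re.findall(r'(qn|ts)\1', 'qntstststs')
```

A backreference is literal: `\1` must see the identical characters the first group matched.
With a single group, `findall` returns only what that group captured — 2 items.

['ts', 'ts']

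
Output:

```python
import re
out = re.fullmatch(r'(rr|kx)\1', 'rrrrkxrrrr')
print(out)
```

`\1` has to match the exact text group 1 already captured.
`re.fullmatch` is like wrapping the pattern in `^…$` (in single-line mode).
Here the string isn't matched end-to-end, so the call returns None.

None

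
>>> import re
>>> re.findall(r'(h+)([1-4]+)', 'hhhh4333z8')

[('hhhh', '4333')]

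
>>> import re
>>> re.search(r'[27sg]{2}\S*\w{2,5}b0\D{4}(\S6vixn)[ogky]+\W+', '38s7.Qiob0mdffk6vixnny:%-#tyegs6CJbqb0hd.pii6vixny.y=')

None

Pattern: exactly 2 of one of [27sg], then zero or more of a non-whitespace character, then 2 to 5 of a word character; then the literal 'b0', then exactly 4 of a non-digit; then a non-whitespace character, then the literal '6vi', then the literal 'xn' (captured); then one or more of one of [ogky], then one or more of a non-word character.
Here no position works, so the call returns None.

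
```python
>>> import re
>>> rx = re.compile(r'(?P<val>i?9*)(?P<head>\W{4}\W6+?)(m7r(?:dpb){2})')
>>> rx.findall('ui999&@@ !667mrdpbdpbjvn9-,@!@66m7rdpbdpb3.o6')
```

[('9', '-,@!@66', 'm7rdpbdpb')]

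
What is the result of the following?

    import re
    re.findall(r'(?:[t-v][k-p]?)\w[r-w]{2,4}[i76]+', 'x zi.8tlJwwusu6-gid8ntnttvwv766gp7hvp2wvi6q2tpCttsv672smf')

['tnttvwv766', 'vp2wvi6', 'tpCttsv67']

Since nothing is captured, `findall` lists the 3 matched substrings directly.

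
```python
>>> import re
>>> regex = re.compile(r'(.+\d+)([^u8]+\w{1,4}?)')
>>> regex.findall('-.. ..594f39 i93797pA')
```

The pattern matches one or more of any character, then one or more of a digit (captured); then one or more of any character except [u8], then 1 to 4 of a word character (lazy) (captured).
Matches: at [0:21] match '-.. ..594f39 i93797pA', groups = ('-.. ..594f39 i93797', 'pA').
With 2 capturing groups, `findall` returns a 2-tuple per match.

[('-.. ..594f39 i93797', 'pA')]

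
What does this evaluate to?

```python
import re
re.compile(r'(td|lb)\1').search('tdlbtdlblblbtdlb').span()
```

`\1` is not a pattern — it's the concrete string captured by group 1, re-applied verbatim.
`search` walks the string left to right and returns the first match it finds.
The match spans [6:10] → 'lblb'.
Captured: group 1 = 'lb'.

(6, 10)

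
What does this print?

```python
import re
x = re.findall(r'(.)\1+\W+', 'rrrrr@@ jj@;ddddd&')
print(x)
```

A backreference is literal: `\1` must see the identical characters the first group matched.
Matches: at [0:8] match 'rrrrr@@ ', group 1 = 'r'; at [8:12] match 'jj@;', group 1 = 'j'; at [12:18] match 'ddddd&', group 1 = 'd'.
Because there's exactly one group, `findall` drops the full match and keeps group 1 from each hit.

['r', 'j', 'd']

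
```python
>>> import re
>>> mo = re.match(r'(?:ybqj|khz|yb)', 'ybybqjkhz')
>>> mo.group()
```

`re.match` only tries the pattern at the start of the string.
The match spans [0:2] → 'yb'.

'yb'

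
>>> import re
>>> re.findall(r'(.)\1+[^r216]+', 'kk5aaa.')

['k']

The backreference `\1` re-matches whatever the first group consumed, character for character.
Walking the string: at [0:7] match 'kk5aaa.', group 1 = 'k'.
Because there's exactly one group, `findall` drops the full match and keeps group 1 from the one hit.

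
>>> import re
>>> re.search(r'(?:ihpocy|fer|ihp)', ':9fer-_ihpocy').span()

`search` walks the string left to right and returns the first match it finds.
The match spans [2:5] → 'fer'.

(2, 5)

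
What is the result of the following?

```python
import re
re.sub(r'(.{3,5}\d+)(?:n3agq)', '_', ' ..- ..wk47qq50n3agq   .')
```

The pattern matches 3 to 5 of any character, then one or more of a digit (captured); then the literal 'n3', then the literal 'agq' (non-capturing group).
Matches: at [8:20] → 'k47qq50n3agq'.
Each match is replaced by '_'.

' ..- ..w_   .'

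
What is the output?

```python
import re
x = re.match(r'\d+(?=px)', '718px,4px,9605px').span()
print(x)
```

(0, 3)

The `(?=…)`/`(?<=…)` assertion just peeks at neighbouring text; it doesn't advance the match position.
With `match`, the pattern is implicitly anchored at the beginning.
The match spans [0:3] → '718'.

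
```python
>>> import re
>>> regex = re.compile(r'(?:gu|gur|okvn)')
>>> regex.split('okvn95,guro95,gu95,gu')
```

['', '95,', 'ro95,', '95,', '']

Alternation tries branches left to right and keeps the first one that lets the overall match succeed at that position.
The string is cut at each match, leaving 5 pieces.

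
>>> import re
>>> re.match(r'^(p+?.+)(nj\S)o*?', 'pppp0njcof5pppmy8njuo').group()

`re.match` only tries the pattern at the start of the string.
The match spans [0:20] → 'pppp0njcof5pppmy8nju'.

'pppp0njcof5pppmy8nju'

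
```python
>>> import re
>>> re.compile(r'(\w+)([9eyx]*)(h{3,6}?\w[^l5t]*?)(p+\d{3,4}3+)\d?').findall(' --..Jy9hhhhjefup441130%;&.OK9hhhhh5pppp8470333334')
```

[('Jy9h', '', 'hhhjefu', 'p44113'), ('OK9hh', '', 'hhh5', 'pppp847033333')]

This matches one or more of a word character (captured); then zero or more of one of [9eyx] (captured); then 3 to 6 of the literal 'h' (lazy), then a word character, then zero or more of any character except [l5t] (lazy) (captured); then one or more of the literal 'p', then 3 to 4 of a digit, then one or more of the literal '3' (captured); then optionally a digit.
`findall` packs the 4 group values into a tuple for every match.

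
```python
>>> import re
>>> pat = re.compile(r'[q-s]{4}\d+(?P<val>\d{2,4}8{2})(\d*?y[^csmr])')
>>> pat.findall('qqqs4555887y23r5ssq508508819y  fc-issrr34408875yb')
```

[('5588', '7y2'), ('4088', '75yb')]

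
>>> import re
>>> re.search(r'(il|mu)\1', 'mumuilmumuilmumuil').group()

After group 1 captures some text, `\1` only succeeds where that same text appears again.
`re.search` tries every starting position until one works.
The match spans [0:4] → 'mumu'.
Captured: group 1 = 'mu'.

'mumu'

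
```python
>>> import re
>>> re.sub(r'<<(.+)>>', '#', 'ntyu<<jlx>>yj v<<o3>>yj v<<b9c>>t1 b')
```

'ntyu#t1 b'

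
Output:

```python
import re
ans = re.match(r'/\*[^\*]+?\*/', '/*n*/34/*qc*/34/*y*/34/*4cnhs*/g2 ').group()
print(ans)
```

`re.match` only tries the pattern at the start of the string.
The match spans [0:5] → '/*n*/'.

/*n*/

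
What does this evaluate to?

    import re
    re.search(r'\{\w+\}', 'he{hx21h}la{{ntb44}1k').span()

`search` walks the string left to right and returns the first match it finds.
The match spans [2:9] → '{hx21h}'.

(2, 9)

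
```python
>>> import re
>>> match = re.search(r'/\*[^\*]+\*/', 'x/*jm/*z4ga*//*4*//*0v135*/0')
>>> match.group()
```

The match spans [5:13] → '/*z4ga*/'.

'/*z4ga*/'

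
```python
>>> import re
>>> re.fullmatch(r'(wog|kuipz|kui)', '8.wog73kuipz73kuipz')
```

None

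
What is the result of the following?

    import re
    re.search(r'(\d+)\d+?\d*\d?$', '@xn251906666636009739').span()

(3, 21)

The pattern matches one or more of a digit (captured); then one or more of a digit (lazy), then zero or more of a digit, then optionally a digit; then anchored at the end.
The match spans [3:21] → '251906666636009739'.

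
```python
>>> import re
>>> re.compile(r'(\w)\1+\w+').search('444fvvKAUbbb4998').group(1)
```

After group 1 captures some text, `\1` only succeeds where that same text appears again.
`re.search` scans for the first position where the pattern succeeds.
The match spans [0:16] → '444fvvKAUbbb4998'.
Captured: group 1 = '4'.

'4'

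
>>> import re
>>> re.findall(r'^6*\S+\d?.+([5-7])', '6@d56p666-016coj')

['6']

Pattern: anchored at the start of the string; then zero or more of the literal '6', then one or more of a non-whitespace character, then optionally a digit; then one or more of any character; then a character in [5-7] (captured).
Matches: at [0:13] match '6@d56p666-016', group 1 = '6'.
With a single group, `findall` returns only what that group captured — 1 item.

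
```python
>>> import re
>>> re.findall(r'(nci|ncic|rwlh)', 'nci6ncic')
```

Alternation isn't longest-match — the leftmost alternative that fits at this position is chosen.
Walking the string: at [0:3] match 'nci', group 1 = 'nci'; at [4:7] match 'nci', group 1 = 'nci'.
`findall` collects group 1 from each match (2 total).

['nci', 'nci']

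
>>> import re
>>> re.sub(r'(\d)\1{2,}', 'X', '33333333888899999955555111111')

`\1` is not a pattern — it's the concrete string captured by group 1, re-applied verbatim.
Matches: at [0:8] → '33333333'; at [8:12] → '8888'; at [12:18] → '999999'; at [18:23] → '55555'; at [23:29] → '111111'.
Every occurrence is swapped for 'X'.

'XXXXX'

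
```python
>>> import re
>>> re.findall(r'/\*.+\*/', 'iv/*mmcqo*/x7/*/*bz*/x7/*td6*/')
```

`findall` yields the raw match text (1 of them) because the pattern has no groups.

['/*mmcqo*/x7/*/*bz*/x7/*td6*/']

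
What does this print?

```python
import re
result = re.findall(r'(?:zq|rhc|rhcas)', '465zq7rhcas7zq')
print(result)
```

['zq', 'rhc', 'zq']

Alternation isn't longest-match — the leftmost alternative that fits at this position is chosen.
Walking the string: at [3:5] → 'zq'; at [6:9] → 'rhc'; at [12:14] → 'zq'.
With no groups in the pattern, `findall` gives back each whole match — 3 here.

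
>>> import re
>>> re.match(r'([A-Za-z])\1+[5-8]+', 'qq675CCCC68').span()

A backreference is literal: `\1` must see the identical characters the first group matched.
`re.match` won't scan ahead — the pattern has to work from the very first character.
The match spans [0:5] → 'qq675'.
Captured: group 1 = 'q'.

(0, 5)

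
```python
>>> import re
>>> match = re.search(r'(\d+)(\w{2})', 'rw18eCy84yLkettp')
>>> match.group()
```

'18eC'

This matches one or more of a digit (captured); then exactly 2 of a word character (captured).
The match spans [2:6] → '18eC'.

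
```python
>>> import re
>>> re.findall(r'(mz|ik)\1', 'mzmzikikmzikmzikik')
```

['mz', 'ik', 'ik']

After group 1 captures some text, `\1` only succeeds where that same text appears again.
Matches: at [0:4] match 'mzmz', group 1 = 'mz'; at [4:8] match 'ikik', group 1 = 'ik'; at [14:18] match 'ikik', group 1 = 'ik'.
`findall` collects group 1 from each match (3 total).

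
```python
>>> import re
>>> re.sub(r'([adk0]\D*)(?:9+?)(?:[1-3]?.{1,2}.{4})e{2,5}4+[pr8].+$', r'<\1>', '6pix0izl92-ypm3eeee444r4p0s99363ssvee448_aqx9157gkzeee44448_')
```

This matches one of [adk0], then zero or more of a non-digit (captured); then one or more of a literal '9' (lazy) (non-capturing group); then optionally a character in [1-3], then 1 to 2 of any character, then exactly 4 of any character (non-capturing group); then 2 to 5 of a literal 'e'; then one or more of the literal '4', then one of [pr8], then one or more of any character; then anchored at the end.
Each match is replaced using the text its own group 1 captured.

'6pix<0izl>'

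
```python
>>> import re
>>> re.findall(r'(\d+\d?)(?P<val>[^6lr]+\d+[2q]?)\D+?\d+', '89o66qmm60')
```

[('89', 'o66q')]

2 groups means the one result is a tuple of 2 captured strings — 1 here.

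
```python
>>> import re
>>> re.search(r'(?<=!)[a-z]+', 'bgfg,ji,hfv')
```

Lookahead/lookbehind check context without consuming it, so the matched span excludes the asserted characters.
Unlike `match`, `search` isn't anchored — it looks for the pattern anywhere in the string.
Here the pattern never matches, so the call returns None.

None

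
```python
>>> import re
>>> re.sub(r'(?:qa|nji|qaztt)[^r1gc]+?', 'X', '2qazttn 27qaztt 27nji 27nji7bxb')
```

'2Xttn 27Xtt 27X27Xbxb'

Alternation tries branches left to right and keeps the first one that lets the overall match succeed at that position.
Matches: at [1:4] → 'qaz'; at [10:13] → 'qaz'; at [18:22] → 'nji '; at [24:28] → 'nji7'.
`sub` substitutes 'X' at each match site.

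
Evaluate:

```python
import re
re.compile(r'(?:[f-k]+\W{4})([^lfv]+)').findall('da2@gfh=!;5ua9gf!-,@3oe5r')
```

['3oe5r']

This matches one or more of a character in [f-k], then exactly 4 of a non-word character (non-capturing group); then one or more of any character except [lfv] (captured).
Matches: at [14:25] match 'gf!-,@3oe5r', group 1 = '3oe5r'.
With a single group, `findall` returns only what that group captured — 1 item.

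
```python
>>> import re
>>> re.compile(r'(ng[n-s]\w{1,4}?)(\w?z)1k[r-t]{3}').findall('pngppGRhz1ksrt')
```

[('ngppGR', 'hz')]

The pattern matches the literal 'ng', then a character in [n-s], then 1 to 4 of a word character (lazy) (captured); then optionally a word character, then a literal 'z' (captured); then the literal '1k', then exactly 3 of a character in [r-t].
Lazy quantifiers expand one character at a time until the remainder of the pattern can match.
Scanning left to right: at [1:14] match 'ngppGRhz1ksrt', groups = ('ngppGR', 'hz').
With 2 capturing groups, `findall` returns a 2-tuple per match.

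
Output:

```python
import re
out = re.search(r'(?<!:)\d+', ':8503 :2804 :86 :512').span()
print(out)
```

Because the assertion is negative and zero-width, positions next to the forbidden text are skipped.
`re.search` tries every starting position until one works.
The match spans [2:5] → '503'.

(2, 5)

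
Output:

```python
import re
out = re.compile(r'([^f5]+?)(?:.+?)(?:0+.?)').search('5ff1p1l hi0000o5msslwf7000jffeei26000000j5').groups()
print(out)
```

The match spans [3:15] → '1p1l hi0000o'.
Captured: group 1 = '1'.

('1',)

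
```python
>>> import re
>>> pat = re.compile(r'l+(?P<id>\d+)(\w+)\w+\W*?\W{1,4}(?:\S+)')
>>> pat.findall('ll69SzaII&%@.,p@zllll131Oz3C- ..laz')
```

[('69', 'SzaI')]

Pattern: one or more of a literal 'l'; then one or more of a digit (captured as 'id'); then one or more of a word character (captured); then one or more of a word character, then zero or more of a non-word character (lazy), then 1 to 4 of a non-word character; then one or more of a non-whitespace character (non-capturing group).
Matches: at [0:29] match 'll69SzaII&%@.,p@zllll131Oz3C-', groups = ('69', 'SzaI').
Multiple groups make `findall` return tuples — one 2-tuple for the one match.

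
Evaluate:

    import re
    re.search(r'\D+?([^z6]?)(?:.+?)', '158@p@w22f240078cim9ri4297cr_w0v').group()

Because the quantifier is non-greedy, it stops expanding at the earliest point where the rest of the pattern can succeed.
The match spans [3:6] → '@p@'.

'@p@'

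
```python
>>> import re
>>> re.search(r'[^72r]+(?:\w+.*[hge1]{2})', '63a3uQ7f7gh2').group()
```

'63a3uQ7f7gh'

This matches one or more of any character except [72r]; then one or more of a word character, then zero or more of any character, then exactly 2 of one of [hge1] (non-capturing group).
`re.search` tries every starting position until one works.
The match spans [0:11] → '63a3uQ7f7gh'.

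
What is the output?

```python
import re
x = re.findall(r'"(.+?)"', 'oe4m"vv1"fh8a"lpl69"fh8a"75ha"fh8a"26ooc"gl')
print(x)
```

['vv1', 'lpl69', '75ha', '26ooc']

Because the quantifier is non-greedy, it stops expanding at the earliest point where the rest of the pattern can succeed.
Matches: at [4:9] match '"vv1"', group 1 = 'vv1'; at [13:20] match '"lpl69"', group 1 = 'lpl69'; at [24:30] match '"75ha"', group 1 = '75ha'; at [34:41] match '"26ooc"', group 1 = '26ooc'.
`findall` collects group 1 from each match (4 total).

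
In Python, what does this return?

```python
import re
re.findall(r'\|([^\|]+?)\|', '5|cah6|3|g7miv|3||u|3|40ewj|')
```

['cah6', 'g7miv', 'u', '40ewj']

Matches: at [1:7] match '|cah6|', group 1 = 'cah6'; at [8:15] match '|g7miv|', group 1 = 'g7miv'; at [17:20] match '|u|', group 1 = 'u'; at [21:28] match '|40ewj|', group 1 = '40ewj'.
`findall` collects group 1 from each match (4 total).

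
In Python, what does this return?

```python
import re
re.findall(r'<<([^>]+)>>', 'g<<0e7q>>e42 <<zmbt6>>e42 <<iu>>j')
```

Scanning left to right: at [1:9] match '<<0e7q>>', group 1 = '0e7q'; at [13:22] match '<<zmbt6>>', group 1 = 'zmbt6'; at [26:32] match '<<iu>>', group 1 = 'iu'.
`findall` collects group 1 from each match (3 total).

['0e7q', 'zmbt6', 'iu']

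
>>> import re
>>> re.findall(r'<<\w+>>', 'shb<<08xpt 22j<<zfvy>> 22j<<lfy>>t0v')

`findall` yields the raw match text (2 of them) because the pattern has no groups.

['<<zfvy>>', '<<lfy>>']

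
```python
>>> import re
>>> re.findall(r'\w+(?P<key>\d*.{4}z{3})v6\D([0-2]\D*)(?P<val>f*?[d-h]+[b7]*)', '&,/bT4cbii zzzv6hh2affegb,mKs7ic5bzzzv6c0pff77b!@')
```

Pattern: one or more of a word character; then zero or more of a digit, then exactly 4 of any character, then exactly 3 of a literal 'z' (captured as 'key'); then the literal 'v6', then a non-digit; then a character in [0-2], then zero or more of a non-digit (captured); then zero or more of a literal 'f' (lazy), then one or more of a character in [d-h], then zero or more of one of [b7] (captured as 'val').
Scanning left to right: at [26:47] match 'mKs7ic5bzzzv6c0pff77b', groups = ('ic5bzzz', '0pf', 'f77b').
With 3 capturing groups, `findall` returns a 3-tuple per match.

[('ic5bzzz', '0pf', 'f77b')]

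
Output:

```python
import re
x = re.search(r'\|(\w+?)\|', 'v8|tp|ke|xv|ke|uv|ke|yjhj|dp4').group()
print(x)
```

`re.search` tries every starting position until one works.
The match spans [2:6] → '|tp|'.
Captured: group 1 = 'tp'.

|tp|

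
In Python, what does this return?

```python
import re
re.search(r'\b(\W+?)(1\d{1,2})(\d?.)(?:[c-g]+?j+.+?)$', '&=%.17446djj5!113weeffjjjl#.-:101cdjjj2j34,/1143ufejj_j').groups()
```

Pattern: a word boundary (`\b`, zero-width); then one or more of a non-word character (lazy) (captured); then the literal '1', then 1 to 2 of a digit (captured); then optionally a digit, then any character (captured); then one or more of a character in [c-g] (lazy), then one or more of the literal 'j', then one or more of any character (lazy) (non-capturing group); then anchored at the end.
`search` walks the string left to right and returns the first match it finds.
The match spans [13:55] → '!113weeffjjjl#.-:101cdjjj2j34,/1143ufejj_j'.
Captured: group 1 = '!', group 2 = '113', group 3 = 'w'.

('!', '113', 'w')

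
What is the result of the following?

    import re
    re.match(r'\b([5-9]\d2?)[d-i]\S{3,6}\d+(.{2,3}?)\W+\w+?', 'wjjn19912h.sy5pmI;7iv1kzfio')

None

`re.match` won't scan ahead — the pattern has to work from the very first character.
Here the string doesn't start with a match, so the call returns None.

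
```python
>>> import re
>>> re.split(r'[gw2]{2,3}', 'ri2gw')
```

['ri', '']

This matches 2 to 3 of one of [gw2].
Each match becomes a cut point; 2 segments remain.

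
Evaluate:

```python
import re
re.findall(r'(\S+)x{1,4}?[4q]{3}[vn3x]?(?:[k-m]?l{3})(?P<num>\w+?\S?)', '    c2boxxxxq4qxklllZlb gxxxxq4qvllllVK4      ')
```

[('c2boxxx', 'Zl'), ('gxxx', 'VK')]

The pattern matches one or more of a non-whitespace character (captured); then 1 to 4 of a literal 'x' (lazy), then exactly 3 of one of [4q], then optionally one of [vn3x]; then optionally a character in [k-m], then exactly 3 of the literal 'l' (non-capturing group); then one or more of a word character (lazy), then optionally a non-whitespace character (captured as 'num').
A `+?`/`*?`/`{m,n}?` starts at its minimum and grows only as far as needed for what follows to match.
Walking the string: at [4:22] match 'c2boxxxxq4qxklllZl', groups = ('c2boxxx', 'Zl'); at [24:39] match 'gxxxxq4qvllllVK', groups = ('gxxx', 'VK').
2 groups means each result is a tuple of 2 captured strings — 2 here.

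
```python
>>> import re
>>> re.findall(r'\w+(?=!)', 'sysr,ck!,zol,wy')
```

['ck']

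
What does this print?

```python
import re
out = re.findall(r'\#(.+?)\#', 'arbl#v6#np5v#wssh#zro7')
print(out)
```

['v6', 'wssh']

Because the quantifier is non-greedy, it stops expanding at the earliest point where the rest of the pattern can succeed.
Walking the string: at [4:8] match '#v6#', group 1 = 'v6'; at [12:18] match '#wssh#', group 1 = 'wssh'.
Because there's exactly one group, `findall` drops the full match and keeps group 1 from each hit.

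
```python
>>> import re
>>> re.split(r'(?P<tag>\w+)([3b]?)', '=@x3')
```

['=@', 'x3', '', '']

Pattern: one or more of a word character (captured as 'tag'); then optionally one of [3b] (captured).
Because the pattern has a capturing group, `split` also inserts each captured text between the pieces.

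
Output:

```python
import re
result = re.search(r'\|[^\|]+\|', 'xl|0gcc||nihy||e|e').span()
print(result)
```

`re.search` tries every starting position until one works.
The match spans [2:8] → '|0gcc|'.

(2, 8)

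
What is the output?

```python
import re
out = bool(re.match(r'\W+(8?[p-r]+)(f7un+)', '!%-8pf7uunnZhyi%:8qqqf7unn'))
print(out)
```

False

The pattern matches one or more of a non-word character; then optionally a literal '8', then one or more of a character in [p-r] (captured); then the literal 'f7u', then one or more of the literal 'n' (captured).
`re.match` won't scan ahead — the pattern has to work from the very first character.
Here the string doesn't start with a match, so the call returns None, and `bool(None)` is False.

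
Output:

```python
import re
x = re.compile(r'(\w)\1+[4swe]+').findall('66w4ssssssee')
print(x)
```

The backreference `\1` re-matches whatever the first group consumed, character for character.
Scanning left to right: at [0:12] match '66w4ssssssee', group 1 = '6'.
Because there's exactly one group, `findall` drops the full match and keeps group 1 from the one hit.

['6']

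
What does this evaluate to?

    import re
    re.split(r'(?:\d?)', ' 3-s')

This matches optionally a digit (non-capturing group).
Matches to split on: at [0:0] → ''; at [1:2] → '3'; at [2:2] → ''; at [3:3] → ''; at [4:4] → ''.
Each match becomes a cut point; 6 segments remain.

['', ' ', '', '-', 's', '']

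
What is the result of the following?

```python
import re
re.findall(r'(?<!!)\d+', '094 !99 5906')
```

['094', '9', '5906']

The negative lookaround is zero-width — it rules out positions where the adjacent text would match, without consuming anything.
Walking the string: at [0:3] → '094'; at [6:7] → '9'; at [8:12] → '5906'.
Since nothing is captured, `findall` lists the 3 matched substrings directly.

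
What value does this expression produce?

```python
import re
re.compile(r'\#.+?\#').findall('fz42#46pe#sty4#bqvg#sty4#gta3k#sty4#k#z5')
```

A non-greedy quantifier consumes as few characters as it can — just enough that the remainder of the pattern still matches from where it stops; whatever follows it matches normally.
Walking the string: at [4:10] → '#46pe#'; at [14:20] → '#bqvg#'; at [24:31] → '#gta3k#'; at [35:38] → '#k#'.
With no groups in the pattern, `findall` gives back each whole match — 4 here.

['#46pe#', '#bqvg#', '#gta3k#', '#k#']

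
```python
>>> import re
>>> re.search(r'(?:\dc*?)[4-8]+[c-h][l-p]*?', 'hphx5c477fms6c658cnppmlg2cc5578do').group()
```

'5c477f'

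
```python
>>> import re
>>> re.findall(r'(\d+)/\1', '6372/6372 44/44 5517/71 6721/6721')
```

['6372', '44', '7', '6721']

`\1` is not a pattern — it's the concrete string captured by group 1, re-applied verbatim.
With a single group, `findall` returns only what that group captured — 4 items.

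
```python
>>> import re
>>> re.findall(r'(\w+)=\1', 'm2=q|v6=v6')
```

['v6']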